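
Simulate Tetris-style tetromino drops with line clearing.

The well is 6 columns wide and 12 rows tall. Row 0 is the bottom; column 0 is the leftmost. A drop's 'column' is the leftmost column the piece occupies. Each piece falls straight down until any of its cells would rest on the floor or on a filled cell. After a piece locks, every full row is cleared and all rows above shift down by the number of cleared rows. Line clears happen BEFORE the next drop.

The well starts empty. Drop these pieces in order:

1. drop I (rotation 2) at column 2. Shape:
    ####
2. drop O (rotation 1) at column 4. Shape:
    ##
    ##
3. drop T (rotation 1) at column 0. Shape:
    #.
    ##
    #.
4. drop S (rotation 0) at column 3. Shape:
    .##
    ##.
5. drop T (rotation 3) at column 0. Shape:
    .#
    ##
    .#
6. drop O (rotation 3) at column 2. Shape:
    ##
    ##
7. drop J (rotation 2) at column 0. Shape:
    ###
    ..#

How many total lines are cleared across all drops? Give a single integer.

Answer: 0

Derivation:
Drop 1: I rot2 at col 2 lands with bottom-row=0; cleared 0 line(s) (total 0); column heights now [0 0 1 1 1 1], max=1
Drop 2: O rot1 at col 4 lands with bottom-row=1; cleared 0 line(s) (total 0); column heights now [0 0 1 1 3 3], max=3
Drop 3: T rot1 at col 0 lands with bottom-row=0; cleared 0 line(s) (total 0); column heights now [3 2 1 1 3 3], max=3
Drop 4: S rot0 at col 3 lands with bottom-row=3; cleared 0 line(s) (total 0); column heights now [3 2 1 4 5 5], max=5
Drop 5: T rot3 at col 0 lands with bottom-row=2; cleared 0 line(s) (total 0); column heights now [4 5 1 4 5 5], max=5
Drop 6: O rot3 at col 2 lands with bottom-row=4; cleared 0 line(s) (total 0); column heights now [4 5 6 6 5 5], max=6
Drop 7: J rot2 at col 0 lands with bottom-row=6; cleared 0 line(s) (total 0); column heights now [8 8 8 6 5 5], max=8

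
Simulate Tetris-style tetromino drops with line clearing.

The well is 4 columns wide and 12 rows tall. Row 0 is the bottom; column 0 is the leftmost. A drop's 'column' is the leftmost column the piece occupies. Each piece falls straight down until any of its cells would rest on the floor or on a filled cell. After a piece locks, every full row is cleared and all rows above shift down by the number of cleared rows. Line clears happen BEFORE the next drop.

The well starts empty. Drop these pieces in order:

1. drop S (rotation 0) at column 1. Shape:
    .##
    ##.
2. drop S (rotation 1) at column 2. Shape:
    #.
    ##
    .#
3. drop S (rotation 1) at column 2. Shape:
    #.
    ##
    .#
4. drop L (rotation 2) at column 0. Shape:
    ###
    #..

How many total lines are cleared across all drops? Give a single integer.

Answer: 0

Derivation:
Drop 1: S rot0 at col 1 lands with bottom-row=0; cleared 0 line(s) (total 0); column heights now [0 1 2 2], max=2
Drop 2: S rot1 at col 2 lands with bottom-row=2; cleared 0 line(s) (total 0); column heights now [0 1 5 4], max=5
Drop 3: S rot1 at col 2 lands with bottom-row=4; cleared 0 line(s) (total 0); column heights now [0 1 7 6], max=7
Drop 4: L rot2 at col 0 lands with bottom-row=6; cleared 0 line(s) (total 0); column heights now [8 8 8 6], max=8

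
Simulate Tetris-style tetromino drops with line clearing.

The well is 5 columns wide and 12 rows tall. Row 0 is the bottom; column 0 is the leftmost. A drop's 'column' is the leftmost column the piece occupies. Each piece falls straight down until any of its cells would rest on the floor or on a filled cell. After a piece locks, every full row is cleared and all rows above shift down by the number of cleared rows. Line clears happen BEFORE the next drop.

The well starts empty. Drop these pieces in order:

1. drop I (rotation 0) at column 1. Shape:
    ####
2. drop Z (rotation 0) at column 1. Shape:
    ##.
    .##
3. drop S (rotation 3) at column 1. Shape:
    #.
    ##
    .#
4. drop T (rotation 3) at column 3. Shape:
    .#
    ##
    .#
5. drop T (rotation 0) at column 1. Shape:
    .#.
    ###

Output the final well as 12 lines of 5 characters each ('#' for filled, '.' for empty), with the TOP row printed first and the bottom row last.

Answer: .....
.....
.....
.....
..#..
.###.
.#...
.##..
..#.#
.####
..###
.####

Derivation:
Drop 1: I rot0 at col 1 lands with bottom-row=0; cleared 0 line(s) (total 0); column heights now [0 1 1 1 1], max=1
Drop 2: Z rot0 at col 1 lands with bottom-row=1; cleared 0 line(s) (total 0); column heights now [0 3 3 2 1], max=3
Drop 3: S rot3 at col 1 lands with bottom-row=3; cleared 0 line(s) (total 0); column heights now [0 6 5 2 1], max=6
Drop 4: T rot3 at col 3 lands with bottom-row=1; cleared 0 line(s) (total 0); column heights now [0 6 5 3 4], max=6
Drop 5: T rot0 at col 1 lands with bottom-row=6; cleared 0 line(s) (total 0); column heights now [0 7 8 7 4], max=8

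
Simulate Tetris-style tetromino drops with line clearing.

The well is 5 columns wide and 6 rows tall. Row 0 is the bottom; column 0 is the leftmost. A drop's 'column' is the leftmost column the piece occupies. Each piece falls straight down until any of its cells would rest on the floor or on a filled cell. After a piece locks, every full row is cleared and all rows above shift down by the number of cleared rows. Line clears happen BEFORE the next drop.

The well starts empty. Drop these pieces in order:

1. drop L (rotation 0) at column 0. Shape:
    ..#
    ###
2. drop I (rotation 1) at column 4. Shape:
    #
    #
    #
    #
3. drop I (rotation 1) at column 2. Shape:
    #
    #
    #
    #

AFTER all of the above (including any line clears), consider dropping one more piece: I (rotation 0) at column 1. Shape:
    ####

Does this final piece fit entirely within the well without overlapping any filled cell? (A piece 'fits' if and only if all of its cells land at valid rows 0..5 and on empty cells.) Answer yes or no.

Drop 1: L rot0 at col 0 lands with bottom-row=0; cleared 0 line(s) (total 0); column heights now [1 1 2 0 0], max=2
Drop 2: I rot1 at col 4 lands with bottom-row=0; cleared 0 line(s) (total 0); column heights now [1 1 2 0 4], max=4
Drop 3: I rot1 at col 2 lands with bottom-row=2; cleared 0 line(s) (total 0); column heights now [1 1 6 0 4], max=6
Test piece I rot0 at col 1 (width 4): heights before test = [1 1 6 0 4]; fits = False

Answer: no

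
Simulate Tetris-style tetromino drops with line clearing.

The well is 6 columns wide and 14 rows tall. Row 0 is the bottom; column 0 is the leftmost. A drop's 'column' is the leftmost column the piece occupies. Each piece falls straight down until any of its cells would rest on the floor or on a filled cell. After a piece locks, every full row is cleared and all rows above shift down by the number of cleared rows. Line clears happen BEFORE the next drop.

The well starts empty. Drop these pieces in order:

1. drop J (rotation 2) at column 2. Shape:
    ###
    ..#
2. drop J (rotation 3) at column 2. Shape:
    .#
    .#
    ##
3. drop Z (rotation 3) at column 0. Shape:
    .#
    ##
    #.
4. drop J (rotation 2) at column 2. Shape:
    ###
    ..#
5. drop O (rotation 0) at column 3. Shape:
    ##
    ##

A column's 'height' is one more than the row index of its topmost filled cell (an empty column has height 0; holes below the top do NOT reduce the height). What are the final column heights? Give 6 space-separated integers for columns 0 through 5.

Drop 1: J rot2 at col 2 lands with bottom-row=0; cleared 0 line(s) (total 0); column heights now [0 0 2 2 2 0], max=2
Drop 2: J rot3 at col 2 lands with bottom-row=2; cleared 0 line(s) (total 0); column heights now [0 0 3 5 2 0], max=5
Drop 3: Z rot3 at col 0 lands with bottom-row=0; cleared 0 line(s) (total 0); column heights now [2 3 3 5 2 0], max=5
Drop 4: J rot2 at col 2 lands with bottom-row=4; cleared 0 line(s) (total 0); column heights now [2 3 6 6 6 0], max=6
Drop 5: O rot0 at col 3 lands with bottom-row=6; cleared 0 line(s) (total 0); column heights now [2 3 6 8 8 0], max=8

Answer: 2 3 6 8 8 0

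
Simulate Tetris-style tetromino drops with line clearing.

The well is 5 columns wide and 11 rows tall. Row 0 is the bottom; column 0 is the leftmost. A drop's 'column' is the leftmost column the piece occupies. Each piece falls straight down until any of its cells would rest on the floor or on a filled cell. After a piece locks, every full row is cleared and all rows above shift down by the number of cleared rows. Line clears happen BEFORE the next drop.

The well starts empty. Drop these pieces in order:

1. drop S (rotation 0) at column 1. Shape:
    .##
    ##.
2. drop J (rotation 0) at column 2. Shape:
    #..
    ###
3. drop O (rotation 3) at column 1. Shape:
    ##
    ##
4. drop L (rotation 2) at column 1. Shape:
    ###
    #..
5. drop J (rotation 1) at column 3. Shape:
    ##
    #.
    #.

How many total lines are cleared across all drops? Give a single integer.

Answer: 0

Derivation:
Drop 1: S rot0 at col 1 lands with bottom-row=0; cleared 0 line(s) (total 0); column heights now [0 1 2 2 0], max=2
Drop 2: J rot0 at col 2 lands with bottom-row=2; cleared 0 line(s) (total 0); column heights now [0 1 4 3 3], max=4
Drop 3: O rot3 at col 1 lands with bottom-row=4; cleared 0 line(s) (total 0); column heights now [0 6 6 3 3], max=6
Drop 4: L rot2 at col 1 lands with bottom-row=6; cleared 0 line(s) (total 0); column heights now [0 8 8 8 3], max=8
Drop 5: J rot1 at col 3 lands with bottom-row=8; cleared 0 line(s) (total 0); column heights now [0 8 8 11 11], max=11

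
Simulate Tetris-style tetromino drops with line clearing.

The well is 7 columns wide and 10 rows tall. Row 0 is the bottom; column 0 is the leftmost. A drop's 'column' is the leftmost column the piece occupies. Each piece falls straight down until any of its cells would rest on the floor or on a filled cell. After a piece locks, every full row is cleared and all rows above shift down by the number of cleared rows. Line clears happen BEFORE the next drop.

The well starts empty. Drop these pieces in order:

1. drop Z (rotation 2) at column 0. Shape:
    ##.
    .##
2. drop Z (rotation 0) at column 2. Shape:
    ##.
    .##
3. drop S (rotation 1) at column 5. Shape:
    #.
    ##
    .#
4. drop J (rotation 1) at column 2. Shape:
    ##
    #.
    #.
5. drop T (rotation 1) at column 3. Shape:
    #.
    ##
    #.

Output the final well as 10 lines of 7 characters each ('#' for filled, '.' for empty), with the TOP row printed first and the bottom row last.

Drop 1: Z rot2 at col 0 lands with bottom-row=0; cleared 0 line(s) (total 0); column heights now [2 2 1 0 0 0 0], max=2
Drop 2: Z rot0 at col 2 lands with bottom-row=0; cleared 0 line(s) (total 0); column heights now [2 2 2 2 1 0 0], max=2
Drop 3: S rot1 at col 5 lands with bottom-row=0; cleared 0 line(s) (total 0); column heights now [2 2 2 2 1 3 2], max=3
Drop 4: J rot1 at col 2 lands with bottom-row=2; cleared 0 line(s) (total 0); column heights now [2 2 5 5 1 3 2], max=5
Drop 5: T rot1 at col 3 lands with bottom-row=5; cleared 0 line(s) (total 0); column heights now [2 2 5 8 7 3 2], max=8

Answer: .......
.......
...#...
...##..
...#...
..##...
..#....
..#..#.
####.##
.####.#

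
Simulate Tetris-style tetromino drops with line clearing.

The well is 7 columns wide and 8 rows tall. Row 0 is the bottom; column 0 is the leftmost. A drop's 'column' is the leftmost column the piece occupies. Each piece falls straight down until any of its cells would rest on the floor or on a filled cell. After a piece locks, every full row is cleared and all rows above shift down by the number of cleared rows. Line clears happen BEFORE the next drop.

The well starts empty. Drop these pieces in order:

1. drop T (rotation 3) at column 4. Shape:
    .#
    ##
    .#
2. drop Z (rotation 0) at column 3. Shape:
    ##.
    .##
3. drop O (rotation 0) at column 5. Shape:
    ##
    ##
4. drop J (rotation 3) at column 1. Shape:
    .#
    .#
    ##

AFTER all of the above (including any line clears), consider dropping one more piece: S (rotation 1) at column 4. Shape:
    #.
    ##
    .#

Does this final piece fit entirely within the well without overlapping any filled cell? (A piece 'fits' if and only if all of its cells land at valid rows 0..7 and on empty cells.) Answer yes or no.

Drop 1: T rot3 at col 4 lands with bottom-row=0; cleared 0 line(s) (total 0); column heights now [0 0 0 0 2 3 0], max=3
Drop 2: Z rot0 at col 3 lands with bottom-row=3; cleared 0 line(s) (total 0); column heights now [0 0 0 5 5 4 0], max=5
Drop 3: O rot0 at col 5 lands with bottom-row=4; cleared 0 line(s) (total 0); column heights now [0 0 0 5 5 6 6], max=6
Drop 4: J rot3 at col 1 lands with bottom-row=0; cleared 0 line(s) (total 0); column heights now [0 1 3 5 5 6 6], max=6
Test piece S rot1 at col 4 (width 2): heights before test = [0 1 3 5 5 6 6]; fits = False

Answer: no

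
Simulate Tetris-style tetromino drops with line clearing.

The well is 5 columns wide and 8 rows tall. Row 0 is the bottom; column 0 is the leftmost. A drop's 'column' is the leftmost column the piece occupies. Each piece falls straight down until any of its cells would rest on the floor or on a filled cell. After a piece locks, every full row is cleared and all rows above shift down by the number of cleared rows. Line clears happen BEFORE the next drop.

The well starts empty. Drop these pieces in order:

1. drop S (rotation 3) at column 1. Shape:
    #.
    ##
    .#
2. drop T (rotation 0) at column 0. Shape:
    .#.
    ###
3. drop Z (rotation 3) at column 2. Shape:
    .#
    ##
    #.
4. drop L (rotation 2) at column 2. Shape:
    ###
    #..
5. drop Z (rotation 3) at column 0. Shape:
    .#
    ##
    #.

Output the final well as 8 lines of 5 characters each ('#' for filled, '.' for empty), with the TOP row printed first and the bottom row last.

Drop 1: S rot3 at col 1 lands with bottom-row=0; cleared 0 line(s) (total 0); column heights now [0 3 2 0 0], max=3
Drop 2: T rot0 at col 0 lands with bottom-row=3; cleared 0 line(s) (total 0); column heights now [4 5 4 0 0], max=5
Drop 3: Z rot3 at col 2 lands with bottom-row=4; cleared 0 line(s) (total 0); column heights now [4 5 6 7 0], max=7
Drop 4: L rot2 at col 2 lands with bottom-row=6; cleared 0 line(s) (total 0); column heights now [4 5 8 8 8], max=8
Drop 5: Z rot3 at col 0 lands with bottom-row=4; cleared 0 line(s) (total 0); column heights now [6 7 8 8 8], max=8

Answer: ..###
.###.
####.
###..
###..
.#...
.##..
..#..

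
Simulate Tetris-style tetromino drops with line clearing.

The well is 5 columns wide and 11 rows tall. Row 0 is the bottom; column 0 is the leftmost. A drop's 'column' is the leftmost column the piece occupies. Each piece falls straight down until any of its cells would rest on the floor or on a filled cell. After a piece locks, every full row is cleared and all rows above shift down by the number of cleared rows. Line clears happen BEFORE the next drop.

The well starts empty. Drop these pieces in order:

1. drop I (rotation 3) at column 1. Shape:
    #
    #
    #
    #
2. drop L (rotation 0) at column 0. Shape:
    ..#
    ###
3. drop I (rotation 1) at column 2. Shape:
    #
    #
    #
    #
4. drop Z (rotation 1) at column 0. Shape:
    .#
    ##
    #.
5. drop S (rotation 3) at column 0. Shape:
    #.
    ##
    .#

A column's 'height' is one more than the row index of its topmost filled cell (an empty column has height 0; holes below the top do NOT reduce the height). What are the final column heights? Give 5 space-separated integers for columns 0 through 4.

Drop 1: I rot3 at col 1 lands with bottom-row=0; cleared 0 line(s) (total 0); column heights now [0 4 0 0 0], max=4
Drop 2: L rot0 at col 0 lands with bottom-row=4; cleared 0 line(s) (total 0); column heights now [5 5 6 0 0], max=6
Drop 3: I rot1 at col 2 lands with bottom-row=6; cleared 0 line(s) (total 0); column heights now [5 5 10 0 0], max=10
Drop 4: Z rot1 at col 0 lands with bottom-row=5; cleared 0 line(s) (total 0); column heights now [7 8 10 0 0], max=10
Drop 5: S rot3 at col 0 lands with bottom-row=8; cleared 0 line(s) (total 0); column heights now [11 10 10 0 0], max=11

Answer: 11 10 10 0 0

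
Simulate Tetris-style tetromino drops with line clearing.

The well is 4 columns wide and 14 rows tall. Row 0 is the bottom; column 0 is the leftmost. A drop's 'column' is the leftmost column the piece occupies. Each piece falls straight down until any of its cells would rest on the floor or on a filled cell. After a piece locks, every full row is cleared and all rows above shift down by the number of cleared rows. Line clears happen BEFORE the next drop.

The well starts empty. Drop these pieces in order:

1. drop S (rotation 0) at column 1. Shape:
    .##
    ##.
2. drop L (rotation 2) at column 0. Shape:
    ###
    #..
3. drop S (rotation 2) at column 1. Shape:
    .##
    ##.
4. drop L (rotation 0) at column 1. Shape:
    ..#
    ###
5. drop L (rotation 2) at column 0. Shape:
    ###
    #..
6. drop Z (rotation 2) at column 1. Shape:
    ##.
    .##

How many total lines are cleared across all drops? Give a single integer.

Answer: 2

Derivation:
Drop 1: S rot0 at col 1 lands with bottom-row=0; cleared 0 line(s) (total 0); column heights now [0 1 2 2], max=2
Drop 2: L rot2 at col 0 lands with bottom-row=1; cleared 0 line(s) (total 0); column heights now [3 3 3 2], max=3
Drop 3: S rot2 at col 1 lands with bottom-row=3; cleared 0 line(s) (total 0); column heights now [3 4 5 5], max=5
Drop 4: L rot0 at col 1 lands with bottom-row=5; cleared 0 line(s) (total 0); column heights now [3 6 6 7], max=7
Drop 5: L rot2 at col 0 lands with bottom-row=5; cleared 2 line(s) (total 2); column heights now [3 4 5 5], max=5
Drop 6: Z rot2 at col 1 lands with bottom-row=5; cleared 0 line(s) (total 2); column heights now [3 7 7 6], max=7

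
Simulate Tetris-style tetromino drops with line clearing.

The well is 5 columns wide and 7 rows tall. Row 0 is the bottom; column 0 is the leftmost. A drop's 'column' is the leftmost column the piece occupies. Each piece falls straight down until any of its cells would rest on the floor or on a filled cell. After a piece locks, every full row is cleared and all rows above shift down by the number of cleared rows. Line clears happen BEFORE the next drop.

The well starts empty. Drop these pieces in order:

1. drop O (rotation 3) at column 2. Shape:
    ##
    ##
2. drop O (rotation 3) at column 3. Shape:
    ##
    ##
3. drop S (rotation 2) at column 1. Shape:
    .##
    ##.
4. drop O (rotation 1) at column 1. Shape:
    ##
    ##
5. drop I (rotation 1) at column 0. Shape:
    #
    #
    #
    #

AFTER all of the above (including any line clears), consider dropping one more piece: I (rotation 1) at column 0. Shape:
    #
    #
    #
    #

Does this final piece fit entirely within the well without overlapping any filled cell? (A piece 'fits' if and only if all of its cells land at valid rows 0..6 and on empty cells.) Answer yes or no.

Answer: yes

Derivation:
Drop 1: O rot3 at col 2 lands with bottom-row=0; cleared 0 line(s) (total 0); column heights now [0 0 2 2 0], max=2
Drop 2: O rot3 at col 3 lands with bottom-row=2; cleared 0 line(s) (total 0); column heights now [0 0 2 4 4], max=4
Drop 3: S rot2 at col 1 lands with bottom-row=3; cleared 0 line(s) (total 0); column heights now [0 4 5 5 4], max=5
Drop 4: O rot1 at col 1 lands with bottom-row=5; cleared 0 line(s) (total 0); column heights now [0 7 7 5 4], max=7
Drop 5: I rot1 at col 0 lands with bottom-row=0; cleared 1 line(s) (total 1); column heights now [3 6 6 4 3], max=6
Test piece I rot1 at col 0 (width 1): heights before test = [3 6 6 4 3]; fits = True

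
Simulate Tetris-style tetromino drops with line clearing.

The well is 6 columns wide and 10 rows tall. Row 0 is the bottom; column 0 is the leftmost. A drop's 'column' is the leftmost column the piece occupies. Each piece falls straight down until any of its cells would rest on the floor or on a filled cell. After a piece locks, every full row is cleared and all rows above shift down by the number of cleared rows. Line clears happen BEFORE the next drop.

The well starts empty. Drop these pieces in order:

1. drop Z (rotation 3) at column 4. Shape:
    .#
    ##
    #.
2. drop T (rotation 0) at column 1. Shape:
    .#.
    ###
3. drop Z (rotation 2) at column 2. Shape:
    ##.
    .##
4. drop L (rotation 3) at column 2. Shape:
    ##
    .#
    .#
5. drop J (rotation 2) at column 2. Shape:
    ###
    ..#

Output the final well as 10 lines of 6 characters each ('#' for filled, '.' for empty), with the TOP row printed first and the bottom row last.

Answer: ......
......
..###.
..###.
...#..
...#..
..##..
...###
..#.##
.####.

Derivation:
Drop 1: Z rot3 at col 4 lands with bottom-row=0; cleared 0 line(s) (total 0); column heights now [0 0 0 0 2 3], max=3
Drop 2: T rot0 at col 1 lands with bottom-row=0; cleared 0 line(s) (total 0); column heights now [0 1 2 1 2 3], max=3
Drop 3: Z rot2 at col 2 lands with bottom-row=2; cleared 0 line(s) (total 0); column heights now [0 1 4 4 3 3], max=4
Drop 4: L rot3 at col 2 lands with bottom-row=4; cleared 0 line(s) (total 0); column heights now [0 1 7 7 3 3], max=7
Drop 5: J rot2 at col 2 lands with bottom-row=6; cleared 0 line(s) (total 0); column heights now [0 1 8 8 8 3], max=8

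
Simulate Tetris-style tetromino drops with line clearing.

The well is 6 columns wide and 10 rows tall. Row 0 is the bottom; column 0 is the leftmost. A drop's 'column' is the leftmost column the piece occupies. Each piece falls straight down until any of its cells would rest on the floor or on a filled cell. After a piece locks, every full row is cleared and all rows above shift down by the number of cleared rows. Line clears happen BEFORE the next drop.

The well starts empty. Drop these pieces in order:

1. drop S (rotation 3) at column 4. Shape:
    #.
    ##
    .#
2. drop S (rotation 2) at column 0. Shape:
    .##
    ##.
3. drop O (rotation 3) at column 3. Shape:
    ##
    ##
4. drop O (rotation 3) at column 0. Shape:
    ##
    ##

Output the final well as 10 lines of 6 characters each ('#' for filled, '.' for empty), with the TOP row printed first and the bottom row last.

Drop 1: S rot3 at col 4 lands with bottom-row=0; cleared 0 line(s) (total 0); column heights now [0 0 0 0 3 2], max=3
Drop 2: S rot2 at col 0 lands with bottom-row=0; cleared 0 line(s) (total 0); column heights now [1 2 2 0 3 2], max=3
Drop 3: O rot3 at col 3 lands with bottom-row=3; cleared 0 line(s) (total 0); column heights now [1 2 2 5 5 2], max=5
Drop 4: O rot3 at col 0 lands with bottom-row=2; cleared 0 line(s) (total 0); column heights now [4 4 2 5 5 2], max=5

Answer: ......
......
......
......
......
...##.
##.##.
##..#.
.##.##
##...#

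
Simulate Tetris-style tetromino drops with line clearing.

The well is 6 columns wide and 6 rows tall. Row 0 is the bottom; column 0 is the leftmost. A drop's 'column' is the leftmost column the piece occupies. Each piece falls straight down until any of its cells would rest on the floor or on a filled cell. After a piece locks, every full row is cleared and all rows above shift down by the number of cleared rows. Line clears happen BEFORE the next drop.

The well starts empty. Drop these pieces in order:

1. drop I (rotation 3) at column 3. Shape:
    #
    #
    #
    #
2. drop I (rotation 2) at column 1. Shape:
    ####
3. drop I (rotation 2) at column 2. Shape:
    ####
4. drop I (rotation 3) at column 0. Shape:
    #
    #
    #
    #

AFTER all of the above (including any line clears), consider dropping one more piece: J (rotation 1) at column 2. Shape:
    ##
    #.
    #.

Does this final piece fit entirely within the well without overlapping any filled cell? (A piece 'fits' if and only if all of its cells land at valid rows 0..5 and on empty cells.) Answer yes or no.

Drop 1: I rot3 at col 3 lands with bottom-row=0; cleared 0 line(s) (total 0); column heights now [0 0 0 4 0 0], max=4
Drop 2: I rot2 at col 1 lands with bottom-row=4; cleared 0 line(s) (total 0); column heights now [0 5 5 5 5 0], max=5
Drop 3: I rot2 at col 2 lands with bottom-row=5; cleared 0 line(s) (total 0); column heights now [0 5 6 6 6 6], max=6
Drop 4: I rot3 at col 0 lands with bottom-row=0; cleared 0 line(s) (total 0); column heights now [4 5 6 6 6 6], max=6
Test piece J rot1 at col 2 (width 2): heights before test = [4 5 6 6 6 6]; fits = False

Answer: no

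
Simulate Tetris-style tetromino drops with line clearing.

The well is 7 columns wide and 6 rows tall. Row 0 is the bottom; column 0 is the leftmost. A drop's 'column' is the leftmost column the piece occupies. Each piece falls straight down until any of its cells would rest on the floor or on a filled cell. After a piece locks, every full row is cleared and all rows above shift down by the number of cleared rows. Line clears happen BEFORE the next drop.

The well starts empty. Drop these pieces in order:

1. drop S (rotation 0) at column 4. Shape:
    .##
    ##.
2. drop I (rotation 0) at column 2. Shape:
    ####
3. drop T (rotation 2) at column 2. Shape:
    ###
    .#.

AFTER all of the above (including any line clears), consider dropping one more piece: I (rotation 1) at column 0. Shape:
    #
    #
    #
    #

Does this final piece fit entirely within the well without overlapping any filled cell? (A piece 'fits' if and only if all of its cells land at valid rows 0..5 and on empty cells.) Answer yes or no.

Answer: yes

Derivation:
Drop 1: S rot0 at col 4 lands with bottom-row=0; cleared 0 line(s) (total 0); column heights now [0 0 0 0 1 2 2], max=2
Drop 2: I rot0 at col 2 lands with bottom-row=2; cleared 0 line(s) (total 0); column heights now [0 0 3 3 3 3 2], max=3
Drop 3: T rot2 at col 2 lands with bottom-row=3; cleared 0 line(s) (total 0); column heights now [0 0 5 5 5 3 2], max=5
Test piece I rot1 at col 0 (width 1): heights before test = [0 0 5 5 5 3 2]; fits = True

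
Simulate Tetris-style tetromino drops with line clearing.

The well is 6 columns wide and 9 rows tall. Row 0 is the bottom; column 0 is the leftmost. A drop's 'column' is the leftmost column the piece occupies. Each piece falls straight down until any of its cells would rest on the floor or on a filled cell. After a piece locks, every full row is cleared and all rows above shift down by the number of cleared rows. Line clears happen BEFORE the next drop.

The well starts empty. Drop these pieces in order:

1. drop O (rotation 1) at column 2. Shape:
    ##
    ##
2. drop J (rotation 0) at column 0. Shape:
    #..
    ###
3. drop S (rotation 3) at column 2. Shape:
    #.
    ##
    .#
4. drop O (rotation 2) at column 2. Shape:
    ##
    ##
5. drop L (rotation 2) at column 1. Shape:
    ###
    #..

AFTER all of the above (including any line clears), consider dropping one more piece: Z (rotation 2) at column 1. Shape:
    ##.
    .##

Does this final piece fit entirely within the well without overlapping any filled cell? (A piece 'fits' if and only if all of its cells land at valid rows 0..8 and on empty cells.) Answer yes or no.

Drop 1: O rot1 at col 2 lands with bottom-row=0; cleared 0 line(s) (total 0); column heights now [0 0 2 2 0 0], max=2
Drop 2: J rot0 at col 0 lands with bottom-row=2; cleared 0 line(s) (total 0); column heights now [4 3 3 2 0 0], max=4
Drop 3: S rot3 at col 2 lands with bottom-row=2; cleared 0 line(s) (total 0); column heights now [4 3 5 4 0 0], max=5
Drop 4: O rot2 at col 2 lands with bottom-row=5; cleared 0 line(s) (total 0); column heights now [4 3 7 7 0 0], max=7
Drop 5: L rot2 at col 1 lands with bottom-row=6; cleared 0 line(s) (total 0); column heights now [4 8 8 8 0 0], max=8
Test piece Z rot2 at col 1 (width 3): heights before test = [4 8 8 8 0 0]; fits = False

Answer: no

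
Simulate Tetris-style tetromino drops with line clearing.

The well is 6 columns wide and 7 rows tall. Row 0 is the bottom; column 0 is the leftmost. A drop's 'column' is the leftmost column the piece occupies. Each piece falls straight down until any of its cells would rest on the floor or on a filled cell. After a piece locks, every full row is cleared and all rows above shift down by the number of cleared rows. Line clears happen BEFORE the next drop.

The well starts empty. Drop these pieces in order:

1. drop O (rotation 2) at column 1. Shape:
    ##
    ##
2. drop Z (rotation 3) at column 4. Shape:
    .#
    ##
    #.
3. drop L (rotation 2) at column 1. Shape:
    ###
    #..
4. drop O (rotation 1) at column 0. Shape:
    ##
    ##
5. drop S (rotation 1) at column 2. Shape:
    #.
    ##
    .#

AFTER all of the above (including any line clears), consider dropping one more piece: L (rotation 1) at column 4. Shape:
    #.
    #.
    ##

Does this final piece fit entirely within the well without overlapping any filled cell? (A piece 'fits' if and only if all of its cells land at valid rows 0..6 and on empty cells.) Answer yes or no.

Answer: yes

Derivation:
Drop 1: O rot2 at col 1 lands with bottom-row=0; cleared 0 line(s) (total 0); column heights now [0 2 2 0 0 0], max=2
Drop 2: Z rot3 at col 4 lands with bottom-row=0; cleared 0 line(s) (total 0); column heights now [0 2 2 0 2 3], max=3
Drop 3: L rot2 at col 1 lands with bottom-row=2; cleared 0 line(s) (total 0); column heights now [0 4 4 4 2 3], max=4
Drop 4: O rot1 at col 0 lands with bottom-row=4; cleared 0 line(s) (total 0); column heights now [6 6 4 4 2 3], max=6
Drop 5: S rot1 at col 2 lands with bottom-row=4; cleared 0 line(s) (total 0); column heights now [6 6 7 6 2 3], max=7
Test piece L rot1 at col 4 (width 2): heights before test = [6 6 7 6 2 3]; fits = True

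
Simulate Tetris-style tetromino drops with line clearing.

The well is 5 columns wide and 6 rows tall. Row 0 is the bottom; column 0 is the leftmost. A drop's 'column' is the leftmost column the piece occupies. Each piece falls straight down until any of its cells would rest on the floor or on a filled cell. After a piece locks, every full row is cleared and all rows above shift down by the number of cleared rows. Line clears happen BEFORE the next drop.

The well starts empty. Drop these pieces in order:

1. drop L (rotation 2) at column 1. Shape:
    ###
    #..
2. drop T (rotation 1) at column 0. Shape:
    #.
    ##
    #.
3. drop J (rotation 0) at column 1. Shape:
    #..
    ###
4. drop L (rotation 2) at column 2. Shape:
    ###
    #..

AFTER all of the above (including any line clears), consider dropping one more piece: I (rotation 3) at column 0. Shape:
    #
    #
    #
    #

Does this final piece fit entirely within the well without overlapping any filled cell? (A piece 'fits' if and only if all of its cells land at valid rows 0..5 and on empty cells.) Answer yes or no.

Drop 1: L rot2 at col 1 lands with bottom-row=0; cleared 0 line(s) (total 0); column heights now [0 2 2 2 0], max=2
Drop 2: T rot1 at col 0 lands with bottom-row=1; cleared 0 line(s) (total 0); column heights now [4 3 2 2 0], max=4
Drop 3: J rot0 at col 1 lands with bottom-row=3; cleared 0 line(s) (total 0); column heights now [4 5 4 4 0], max=5
Drop 4: L rot2 at col 2 lands with bottom-row=4; cleared 0 line(s) (total 0); column heights now [4 5 6 6 6], max=6
Test piece I rot3 at col 0 (width 1): heights before test = [4 5 6 6 6]; fits = False

Answer: no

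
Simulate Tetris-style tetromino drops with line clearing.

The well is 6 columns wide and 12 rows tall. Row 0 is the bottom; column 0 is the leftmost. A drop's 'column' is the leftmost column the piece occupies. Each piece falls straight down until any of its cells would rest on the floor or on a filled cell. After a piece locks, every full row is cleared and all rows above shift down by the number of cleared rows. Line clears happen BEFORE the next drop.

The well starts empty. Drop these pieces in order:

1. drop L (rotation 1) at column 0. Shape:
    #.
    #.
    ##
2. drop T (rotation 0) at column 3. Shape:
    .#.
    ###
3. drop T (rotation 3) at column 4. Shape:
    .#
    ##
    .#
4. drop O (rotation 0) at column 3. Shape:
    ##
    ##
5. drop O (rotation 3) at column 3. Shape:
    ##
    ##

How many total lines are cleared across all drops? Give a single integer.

Drop 1: L rot1 at col 0 lands with bottom-row=0; cleared 0 line(s) (total 0); column heights now [3 1 0 0 0 0], max=3
Drop 2: T rot0 at col 3 lands with bottom-row=0; cleared 0 line(s) (total 0); column heights now [3 1 0 1 2 1], max=3
Drop 3: T rot3 at col 4 lands with bottom-row=1; cleared 0 line(s) (total 0); column heights now [3 1 0 1 3 4], max=4
Drop 4: O rot0 at col 3 lands with bottom-row=3; cleared 0 line(s) (total 0); column heights now [3 1 0 5 5 4], max=5
Drop 5: O rot3 at col 3 lands with bottom-row=5; cleared 0 line(s) (total 0); column heights now [3 1 0 7 7 4], max=7

Answer: 0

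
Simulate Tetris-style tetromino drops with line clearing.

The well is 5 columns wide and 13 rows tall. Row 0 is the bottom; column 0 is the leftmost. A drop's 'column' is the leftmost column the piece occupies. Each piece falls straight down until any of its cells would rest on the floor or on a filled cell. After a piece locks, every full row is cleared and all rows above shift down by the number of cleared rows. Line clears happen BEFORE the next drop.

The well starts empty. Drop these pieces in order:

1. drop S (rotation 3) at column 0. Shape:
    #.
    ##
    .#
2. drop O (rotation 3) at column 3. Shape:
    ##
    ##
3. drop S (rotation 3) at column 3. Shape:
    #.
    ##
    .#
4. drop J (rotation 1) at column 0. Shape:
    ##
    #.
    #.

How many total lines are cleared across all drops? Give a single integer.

Answer: 0

Derivation:
Drop 1: S rot3 at col 0 lands with bottom-row=0; cleared 0 line(s) (total 0); column heights now [3 2 0 0 0], max=3
Drop 2: O rot3 at col 3 lands with bottom-row=0; cleared 0 line(s) (total 0); column heights now [3 2 0 2 2], max=3
Drop 3: S rot3 at col 3 lands with bottom-row=2; cleared 0 line(s) (total 0); column heights now [3 2 0 5 4], max=5
Drop 4: J rot1 at col 0 lands with bottom-row=3; cleared 0 line(s) (total 0); column heights now [6 6 0 5 4], max=6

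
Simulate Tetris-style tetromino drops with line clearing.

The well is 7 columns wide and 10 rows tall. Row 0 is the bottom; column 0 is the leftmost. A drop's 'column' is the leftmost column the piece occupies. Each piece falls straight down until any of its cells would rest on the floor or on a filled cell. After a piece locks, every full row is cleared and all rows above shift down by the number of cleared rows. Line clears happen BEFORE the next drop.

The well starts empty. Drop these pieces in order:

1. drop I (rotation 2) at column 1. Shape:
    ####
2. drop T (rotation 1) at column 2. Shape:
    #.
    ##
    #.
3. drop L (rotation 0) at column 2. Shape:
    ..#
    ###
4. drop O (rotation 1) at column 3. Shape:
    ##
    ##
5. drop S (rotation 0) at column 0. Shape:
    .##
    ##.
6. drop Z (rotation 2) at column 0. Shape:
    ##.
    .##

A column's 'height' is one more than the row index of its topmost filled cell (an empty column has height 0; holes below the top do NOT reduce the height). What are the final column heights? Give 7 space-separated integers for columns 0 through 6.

Answer: 8 8 7 8 8 0 0

Derivation:
Drop 1: I rot2 at col 1 lands with bottom-row=0; cleared 0 line(s) (total 0); column heights now [0 1 1 1 1 0 0], max=1
Drop 2: T rot1 at col 2 lands with bottom-row=1; cleared 0 line(s) (total 0); column heights now [0 1 4 3 1 0 0], max=4
Drop 3: L rot0 at col 2 lands with bottom-row=4; cleared 0 line(s) (total 0); column heights now [0 1 5 5 6 0 0], max=6
Drop 4: O rot1 at col 3 lands with bottom-row=6; cleared 0 line(s) (total 0); column heights now [0 1 5 8 8 0 0], max=8
Drop 5: S rot0 at col 0 lands with bottom-row=4; cleared 0 line(s) (total 0); column heights now [5 6 6 8 8 0 0], max=8
Drop 6: Z rot2 at col 0 lands with bottom-row=6; cleared 0 line(s) (total 0); column heights now [8 8 7 8 8 0 0], max=8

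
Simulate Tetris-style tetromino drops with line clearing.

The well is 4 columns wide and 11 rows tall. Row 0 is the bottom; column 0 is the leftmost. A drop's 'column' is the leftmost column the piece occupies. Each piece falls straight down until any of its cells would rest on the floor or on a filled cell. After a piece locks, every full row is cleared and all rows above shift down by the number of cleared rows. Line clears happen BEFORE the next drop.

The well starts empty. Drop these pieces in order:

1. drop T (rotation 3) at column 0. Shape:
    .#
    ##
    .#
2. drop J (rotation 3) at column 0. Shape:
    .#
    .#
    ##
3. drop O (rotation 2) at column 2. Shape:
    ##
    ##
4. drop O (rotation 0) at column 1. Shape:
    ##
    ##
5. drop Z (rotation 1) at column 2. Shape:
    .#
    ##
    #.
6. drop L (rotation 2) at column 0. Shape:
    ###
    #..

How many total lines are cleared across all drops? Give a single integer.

Drop 1: T rot3 at col 0 lands with bottom-row=0; cleared 0 line(s) (total 0); column heights now [2 3 0 0], max=3
Drop 2: J rot3 at col 0 lands with bottom-row=3; cleared 0 line(s) (total 0); column heights now [4 6 0 0], max=6
Drop 3: O rot2 at col 2 lands with bottom-row=0; cleared 1 line(s) (total 1); column heights now [3 5 1 1], max=5
Drop 4: O rot0 at col 1 lands with bottom-row=5; cleared 0 line(s) (total 1); column heights now [3 7 7 1], max=7
Drop 5: Z rot1 at col 2 lands with bottom-row=7; cleared 0 line(s) (total 1); column heights now [3 7 9 10], max=10
Drop 6: L rot2 at col 0 lands with bottom-row=8; cleared 1 line(s) (total 2); column heights now [9 7 9 9], max=9

Answer: 2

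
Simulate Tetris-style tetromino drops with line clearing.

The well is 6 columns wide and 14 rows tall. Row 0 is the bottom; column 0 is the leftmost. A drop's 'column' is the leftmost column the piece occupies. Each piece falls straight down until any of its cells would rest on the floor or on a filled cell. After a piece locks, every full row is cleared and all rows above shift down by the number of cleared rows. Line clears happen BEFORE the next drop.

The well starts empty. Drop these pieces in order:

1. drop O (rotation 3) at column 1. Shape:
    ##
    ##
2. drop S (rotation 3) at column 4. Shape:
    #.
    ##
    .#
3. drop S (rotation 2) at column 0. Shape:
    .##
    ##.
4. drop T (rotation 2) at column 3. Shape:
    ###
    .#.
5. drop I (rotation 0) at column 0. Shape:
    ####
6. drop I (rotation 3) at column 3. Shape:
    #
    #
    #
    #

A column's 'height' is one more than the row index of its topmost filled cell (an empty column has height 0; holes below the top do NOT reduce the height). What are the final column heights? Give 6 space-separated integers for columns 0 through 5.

Drop 1: O rot3 at col 1 lands with bottom-row=0; cleared 0 line(s) (total 0); column heights now [0 2 2 0 0 0], max=2
Drop 2: S rot3 at col 4 lands with bottom-row=0; cleared 0 line(s) (total 0); column heights now [0 2 2 0 3 2], max=3
Drop 3: S rot2 at col 0 lands with bottom-row=2; cleared 0 line(s) (total 0); column heights now [3 4 4 0 3 2], max=4
Drop 4: T rot2 at col 3 lands with bottom-row=3; cleared 0 line(s) (total 0); column heights now [3 4 4 5 5 5], max=5
Drop 5: I rot0 at col 0 lands with bottom-row=5; cleared 0 line(s) (total 0); column heights now [6 6 6 6 5 5], max=6
Drop 6: I rot3 at col 3 lands with bottom-row=6; cleared 0 line(s) (total 0); column heights now [6 6 6 10 5 5], max=10

Answer: 6 6 6 10 5 5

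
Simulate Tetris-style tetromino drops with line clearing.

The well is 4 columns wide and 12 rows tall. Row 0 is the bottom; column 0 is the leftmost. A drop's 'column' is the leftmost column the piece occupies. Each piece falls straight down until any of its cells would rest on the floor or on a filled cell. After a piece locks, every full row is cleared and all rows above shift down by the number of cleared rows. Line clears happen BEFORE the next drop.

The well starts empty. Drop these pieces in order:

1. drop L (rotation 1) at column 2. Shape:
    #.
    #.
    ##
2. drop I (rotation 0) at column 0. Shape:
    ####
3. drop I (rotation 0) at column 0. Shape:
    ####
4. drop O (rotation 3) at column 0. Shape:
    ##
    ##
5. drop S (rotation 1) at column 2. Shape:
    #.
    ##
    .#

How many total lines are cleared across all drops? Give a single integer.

Answer: 3

Derivation:
Drop 1: L rot1 at col 2 lands with bottom-row=0; cleared 0 line(s) (total 0); column heights now [0 0 3 1], max=3
Drop 2: I rot0 at col 0 lands with bottom-row=3; cleared 1 line(s) (total 1); column heights now [0 0 3 1], max=3
Drop 3: I rot0 at col 0 lands with bottom-row=3; cleared 1 line(s) (total 2); column heights now [0 0 3 1], max=3
Drop 4: O rot3 at col 0 lands with bottom-row=0; cleared 1 line(s) (total 3); column heights now [1 1 2 0], max=2
Drop 5: S rot1 at col 2 lands with bottom-row=1; cleared 0 line(s) (total 3); column heights now [1 1 4 3], max=4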